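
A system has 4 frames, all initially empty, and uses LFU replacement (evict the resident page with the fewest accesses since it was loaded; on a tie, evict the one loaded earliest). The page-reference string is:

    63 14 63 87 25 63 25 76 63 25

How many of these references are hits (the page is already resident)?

63 → miss, frames [63]
14 → miss, frames [63, 14]
63 → hit
87 → miss, frames [63, 14, 87]
25 → miss, frames [63, 14, 87, 25]
63 → hit
25 → hit
76 → miss, evict 14, frames [63, 87, 25, 76]
63 → hit
25 → hit
Hits: 5.

5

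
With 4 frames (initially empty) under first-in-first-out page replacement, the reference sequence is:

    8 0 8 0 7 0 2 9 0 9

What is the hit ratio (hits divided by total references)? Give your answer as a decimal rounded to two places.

0.50

8 → fault, frames [8]
0 → fault, frames [8, 0]
8 → hit
0 → hit
7 → fault, frames [8, 0, 7]
0 → hit
2 → fault, frames [8, 0, 7, 2]
9 → fault, evict 8, frames [0, 7, 2, 9]
0 → hit
9 → hit
Hits: 5 of 10 references → 5/10 = 0.5000.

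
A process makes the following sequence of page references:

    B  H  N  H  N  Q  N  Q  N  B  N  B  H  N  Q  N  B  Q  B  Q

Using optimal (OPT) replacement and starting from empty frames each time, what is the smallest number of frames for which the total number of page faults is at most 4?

f=1: 20 faults
f=2: 8 faults
f=3: 6 faults
f=4: 4 faults
Smallest f with faults ≤ 4 is 4.

4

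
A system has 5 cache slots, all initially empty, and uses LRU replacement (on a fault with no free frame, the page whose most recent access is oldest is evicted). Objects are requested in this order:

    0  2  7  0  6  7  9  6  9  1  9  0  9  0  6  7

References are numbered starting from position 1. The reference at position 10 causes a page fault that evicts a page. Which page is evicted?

pos 1: 0 -> miss, frames [0]
pos 2: 2 -> miss, frames [0, 2]
pos 3: 7 -> miss, frames [0, 2, 7]
pos 4: 0 -> hit
pos 5: 6 -> miss, frames [2, 7, 0, 6]
pos 6: 7 -> hit
pos 7: 9 -> miss, frames [2, 0, 6, 7, 9]
pos 8: 6 -> hit
pos 9: 9 -> hit
pos 10: 1 -> miss, evict 2, frames [0, 7, 6, 9, 1]
At position 10, page 2 is evicted.

2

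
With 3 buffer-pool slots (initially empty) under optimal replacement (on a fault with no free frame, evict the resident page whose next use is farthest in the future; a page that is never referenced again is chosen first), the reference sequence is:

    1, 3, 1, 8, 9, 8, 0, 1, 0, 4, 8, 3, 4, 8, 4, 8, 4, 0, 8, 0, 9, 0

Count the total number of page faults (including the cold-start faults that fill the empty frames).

9

1: fault, frames (1)
3: fault, frames (1 3)
1: hit
8: fault, frames (1 3 8)
9: fault, evict 3, frames (1 8 9)
8: hit
0: fault, evict 9, frames (1 8 0)
1: hit
0: hit
4: fault, evict 1, frames (8 0 4)
8: hit
3: fault, evict 0, frames (8 4 3)
4: hit
8: hit
4: hit
8: hit
4: hit
0: fault, evict 3, frames (8 4 0)
8: hit
0: hit
9: fault, evict 4, frames (8 0 9)
0: hit
Page faults: 9.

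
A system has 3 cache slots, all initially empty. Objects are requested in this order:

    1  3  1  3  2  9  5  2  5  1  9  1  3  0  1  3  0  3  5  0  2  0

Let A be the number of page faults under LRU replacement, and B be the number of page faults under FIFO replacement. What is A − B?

1

Under LRU: F F . . F F F . . F F . F F . . . . F . F . → 11 faults.
Under FIFO: F F . . F F F . . F . . F F . . . . F . F . → 10 faults.
A − B = 11 − 10 = 1.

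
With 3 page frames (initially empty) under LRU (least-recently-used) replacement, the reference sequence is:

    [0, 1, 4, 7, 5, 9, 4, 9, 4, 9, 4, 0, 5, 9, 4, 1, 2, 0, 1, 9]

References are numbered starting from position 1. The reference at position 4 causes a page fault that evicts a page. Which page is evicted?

0

pos 1: 0: miss, frames (0)
pos 2: 1: miss, frames (0 1)
pos 3: 4: miss, frames (0 1 4)
pos 4: 7: miss, evict 0, frames (1 4 7)
At position 4, page 0 is evicted.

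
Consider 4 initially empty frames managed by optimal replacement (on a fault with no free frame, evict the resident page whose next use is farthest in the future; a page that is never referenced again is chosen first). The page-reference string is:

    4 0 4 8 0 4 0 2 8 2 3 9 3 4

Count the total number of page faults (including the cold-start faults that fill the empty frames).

4 -> fault, frames [4]
0 -> fault, frames [4, 0]
4 -> hit
8 -> fault, frames [4, 0, 8]
0 -> hit
4 -> hit
0 -> hit
2 -> fault, frames [4, 0, 8, 2]
8 -> hit
2 -> hit
3 -> fault, evict 2, frames [4, 0, 8, 3]
9 -> fault, evict 8, frames [4, 0, 3, 9]
3 -> hit
4 -> hit
Page faults: 6.

6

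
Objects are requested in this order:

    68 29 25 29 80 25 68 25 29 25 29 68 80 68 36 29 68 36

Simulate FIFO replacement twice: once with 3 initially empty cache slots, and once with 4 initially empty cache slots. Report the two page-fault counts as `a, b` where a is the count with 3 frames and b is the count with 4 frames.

3 frames: F F F . F . F . F F . . F F F F . . → 11 faults.
4 frames: F F F . F . . . . . . . . . F . F . → 6 faults.
6 < 11: adding a frame reduced faults, as is typical.

11, 6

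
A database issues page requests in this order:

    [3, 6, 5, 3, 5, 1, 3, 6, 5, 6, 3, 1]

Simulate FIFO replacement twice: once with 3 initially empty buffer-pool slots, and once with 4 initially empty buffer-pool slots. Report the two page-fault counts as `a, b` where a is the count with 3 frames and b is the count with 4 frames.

3 frames: F F F . . F F F F . . F → 8 faults.
4 frames: F F F . . F . . . . . . → 4 faults.
4 < 8: adding a frame reduced faults, as is typical.

8, 4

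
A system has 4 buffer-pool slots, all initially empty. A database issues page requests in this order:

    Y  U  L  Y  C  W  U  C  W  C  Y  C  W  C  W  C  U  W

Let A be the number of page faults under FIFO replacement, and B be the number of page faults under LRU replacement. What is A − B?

Under FIFO: F F F . F F . . . . F . . . . . F . → 7 faults.
Under LRU: F F F . F F F . . . . . . . . . . . → 6 faults.
A − B = 7 − 6 = 1.

1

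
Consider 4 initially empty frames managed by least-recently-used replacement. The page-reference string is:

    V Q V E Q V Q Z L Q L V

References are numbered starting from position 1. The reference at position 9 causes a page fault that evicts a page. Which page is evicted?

pos 1: V: miss, frames {V}
pos 2: Q: miss, frames {V,Q}
pos 3: V: hit
pos 4: E: miss, frames {Q,V,E}
pos 5: Q: hit
pos 6: V: hit
pos 7: Q: hit
pos 8: Z: miss, frames {E,V,Q,Z}
pos 9: L: miss, evict E, frames {V,Q,Z,L}
At position 9, page E is evicted.

E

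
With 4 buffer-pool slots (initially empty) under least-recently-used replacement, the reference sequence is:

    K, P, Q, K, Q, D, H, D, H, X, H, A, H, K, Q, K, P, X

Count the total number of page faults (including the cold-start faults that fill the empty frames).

11

K → miss, frames (K)
P → miss, frames (K P)
Q → miss, frames (K P Q)
K → hit
Q → hit
D → miss, frames (P K Q D)
H → miss, evict P, frames (K Q D H)
D → hit
H → hit
X → miss, evict K, frames (Q D H X)
H → hit
A → miss, evict Q, frames (D X H A)
H → hit
K → miss, evict D, frames (X A H K)
Q → miss, evict X, frames (A H K Q)
K → hit
P → miss, evict A, frames (H Q K P)
X → miss, evict H, frames (Q K P X)
Page faults: 11.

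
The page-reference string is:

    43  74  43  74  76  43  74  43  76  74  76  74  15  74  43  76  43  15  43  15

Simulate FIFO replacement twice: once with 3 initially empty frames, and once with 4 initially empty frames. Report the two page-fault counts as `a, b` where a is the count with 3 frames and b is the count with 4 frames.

3 frames: F F . . F . . . . . . . F . F . . . . . → 5 faults.
4 frames: F F . . F . . . . . . . F . . . . . . . → 4 faults.
4 < 5: adding a frame reduced faults, as is typical.

5, 4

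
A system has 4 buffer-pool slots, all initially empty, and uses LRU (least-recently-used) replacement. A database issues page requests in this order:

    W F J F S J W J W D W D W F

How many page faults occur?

6

W -> miss, frames [W]
F -> miss, frames [W, F]
J -> miss, frames [W, F, J]
F -> hit
S -> miss, frames [W, J, F, S]
J -> hit
W -> hit
J -> hit
W -> hit
D -> miss, evict F, frames [S, J, W, D]
W -> hit
D -> hit
W -> hit
F -> miss, evict S, frames [J, D, W, F]
Page faults: 6.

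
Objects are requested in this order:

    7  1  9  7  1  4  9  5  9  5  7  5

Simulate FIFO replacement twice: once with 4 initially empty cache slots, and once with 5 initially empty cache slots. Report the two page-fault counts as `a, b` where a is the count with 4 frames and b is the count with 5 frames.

6, 5

4 frames: F F F . . F . F . . F . → 6 faults.
5 frames: F F F . . F . F . . . . → 5 faults.
5 < 6: adding a frame reduced faults, as is typical.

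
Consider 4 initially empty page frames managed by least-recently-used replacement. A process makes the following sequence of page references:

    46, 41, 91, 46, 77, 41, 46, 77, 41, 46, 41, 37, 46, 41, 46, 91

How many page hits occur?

46: fault, frames (46)
41: fault, frames (46 41)
91: fault, frames (46 41 91)
46: hit
77: fault, frames (41 91 46 77)
41: hit
46: hit
77: hit
41: hit
46: hit
41: hit
37: fault, evict 91, frames (77 46 41 37)
46: hit
41: hit
46: hit
91: fault, evict 77, frames (37 41 46 91)
Hits: 10.

10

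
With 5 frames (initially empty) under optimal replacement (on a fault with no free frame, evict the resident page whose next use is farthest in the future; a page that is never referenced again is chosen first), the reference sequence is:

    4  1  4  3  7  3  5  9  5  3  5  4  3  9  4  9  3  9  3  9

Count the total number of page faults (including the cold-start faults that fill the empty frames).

4 -> fault, frames [4]
1 -> fault, frames [4, 1]
4 -> hit
3 -> fault, frames [4, 1, 3]
7 -> fault, frames [4, 1, 3, 7]
3 -> hit
5 -> fault, frames [4, 1, 3, 7, 5]
9 -> fault, evict 7, frames [4, 1, 3, 5, 9]
5 -> hit
3 -> hit
5 -> hit
4 -> hit
3 -> hit
9 -> hit
4 -> hit
9 -> hit
3 -> hit
9 -> hit
3 -> hit
9 -> hit
Page faults: 6.

6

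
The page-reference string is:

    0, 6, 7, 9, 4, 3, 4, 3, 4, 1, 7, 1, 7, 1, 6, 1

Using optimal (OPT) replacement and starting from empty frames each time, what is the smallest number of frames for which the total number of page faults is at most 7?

f=1: 16 faults
f=2: 9 faults
f=3: 8 faults
f=4: 7 faults
f=5: 7 faults
f=6: 7 faults
f=7: 7 faults
Smallest f with faults ≤ 7 is 4.

4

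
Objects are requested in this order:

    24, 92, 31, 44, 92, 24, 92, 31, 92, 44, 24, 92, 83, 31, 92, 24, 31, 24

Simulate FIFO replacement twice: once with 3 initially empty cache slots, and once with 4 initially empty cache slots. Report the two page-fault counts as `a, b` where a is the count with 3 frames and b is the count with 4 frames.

13, 6

3 frames: F F F F . F F F . F F F F F . F . . → 13 faults.
4 frames: F F F F . . . . . . . . F . . F . . → 6 faults.
6 < 13: adding a frame reduced faults, as is typical.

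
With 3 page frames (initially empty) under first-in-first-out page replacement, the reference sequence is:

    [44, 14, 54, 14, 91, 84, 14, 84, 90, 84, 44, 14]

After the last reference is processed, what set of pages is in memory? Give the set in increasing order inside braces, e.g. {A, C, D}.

44: miss, frames (44)
14: miss, frames (44 14)
54: miss, frames (44 14 54)
14: hit
91: miss, evict 44, frames (14 54 91)
84: miss, evict 14, frames (54 91 84)
14: miss, evict 54, frames (91 84 14)
84: hit
90: miss, evict 91, frames (84 14 90)
84: hit
44: miss, evict 84, frames (14 90 44)
14: hit

{14, 44, 90}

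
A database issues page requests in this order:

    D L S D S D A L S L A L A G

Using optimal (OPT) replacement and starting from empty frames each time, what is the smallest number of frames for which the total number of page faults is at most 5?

f=1: 14 faults
f=2: 7 faults
f=3: 5 faults
f=4: 5 faults
f=5: 5 faults
Smallest f with faults ≤ 5 is 3.

3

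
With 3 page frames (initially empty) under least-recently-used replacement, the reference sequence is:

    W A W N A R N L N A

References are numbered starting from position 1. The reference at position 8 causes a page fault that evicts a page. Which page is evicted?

A

pos 1: W → miss, frames (W)
pos 2: A → miss, frames (W A)
pos 3: W → hit
pos 4: N → miss, frames (A W N)
pos 5: A → hit
pos 6: R → miss, evict W, frames (N A R)
pos 7: N → hit
pos 8: L → miss, evict A, frames (R N L)
At position 8, page A is evicted.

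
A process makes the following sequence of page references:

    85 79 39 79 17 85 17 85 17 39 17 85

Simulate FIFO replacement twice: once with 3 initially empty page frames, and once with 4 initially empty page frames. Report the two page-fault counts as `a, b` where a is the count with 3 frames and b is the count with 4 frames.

3 frames: F F F . F F . . . . . . → 5 faults.
4 frames: F F F . F . . . . . . . → 4 faults.
4 < 5: adding a frame reduced faults, as is typical.

5, 4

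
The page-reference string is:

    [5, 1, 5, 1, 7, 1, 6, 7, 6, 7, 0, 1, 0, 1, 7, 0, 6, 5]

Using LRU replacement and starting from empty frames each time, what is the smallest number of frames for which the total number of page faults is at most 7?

4

f=1: 18 faults
f=2: 11 faults
f=3: 8 faults
f=4: 6 faults
f=5: 5 faults
Smallest f with faults ≤ 7 is 4.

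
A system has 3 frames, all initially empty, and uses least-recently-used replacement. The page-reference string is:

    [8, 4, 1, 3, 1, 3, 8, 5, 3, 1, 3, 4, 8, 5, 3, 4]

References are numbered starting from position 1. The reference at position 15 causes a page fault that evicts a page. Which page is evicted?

pos 1: 8 → miss, frames {8}
pos 2: 4 → miss, frames {8,4}
pos 3: 1 → miss, frames {8,4,1}
pos 4: 3 → miss, evict 8, frames {4,1,3}
pos 5: 1 → hit
pos 6: 3 → hit
pos 7: 8 → miss, evict 4, frames {1,3,8}
pos 8: 5 → miss, evict 1, frames {3,8,5}
pos 9: 3 → hit
pos 10: 1 → miss, evict 8, frames {5,3,1}
pos 11: 3 → hit
pos 12: 4 → miss, evict 5, frames {1,3,4}
pos 13: 8 → miss, evict 1, frames {3,4,8}
pos 14: 5 → miss, evict 3, frames {4,8,5}
pos 15: 3 → miss, evict 4, frames {8,5,3}
At position 15, page 4 is evicted.

4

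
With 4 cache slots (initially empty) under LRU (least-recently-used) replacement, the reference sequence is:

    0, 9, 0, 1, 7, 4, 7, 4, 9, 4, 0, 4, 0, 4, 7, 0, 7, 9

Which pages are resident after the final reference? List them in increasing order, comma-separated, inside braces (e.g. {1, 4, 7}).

{0, 4, 7, 9}

0 -> miss, frames [0]
9 -> miss, frames [0, 9]
0 -> hit
1 -> miss, frames [9, 0, 1]
7 -> miss, frames [9, 0, 1, 7]
4 -> miss, evict 9, frames [0, 1, 7, 4]
7 -> hit
4 -> hit
9 -> miss, evict 0, frames [1, 7, 4, 9]
4 -> hit
0 -> miss, evict 1, frames [7, 9, 4, 0]
4 -> hit
0 -> hit
4 -> hit
7 -> hit
0 -> hit
7 -> hit
9 -> hit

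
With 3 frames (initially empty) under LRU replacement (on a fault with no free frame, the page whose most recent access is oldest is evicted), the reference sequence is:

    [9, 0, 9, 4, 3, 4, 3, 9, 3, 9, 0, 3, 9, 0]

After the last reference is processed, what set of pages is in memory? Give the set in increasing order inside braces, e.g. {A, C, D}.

{0, 3, 9}

9 → fault, frames (9)
0 → fault, frames (9 0)
9 → hit
4 → fault, frames (0 9 4)
3 → fault, evict 0, frames (9 4 3)
4 → hit
3 → hit
9 → hit
3 → hit
9 → hit
0 → fault, evict 4, frames (3 9 0)
3 → hit
9 → hit
0 → hit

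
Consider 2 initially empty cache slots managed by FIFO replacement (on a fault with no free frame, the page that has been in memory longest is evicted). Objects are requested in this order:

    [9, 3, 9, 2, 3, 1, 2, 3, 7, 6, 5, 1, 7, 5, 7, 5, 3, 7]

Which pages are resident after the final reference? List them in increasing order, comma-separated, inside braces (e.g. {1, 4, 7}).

9 → fault, frames {9}
3 → fault, frames {9,3}
9 → hit
2 → fault, evict 9, frames {3,2}
3 → hit
1 → fault, evict 3, frames {2,1}
2 → hit
3 → fault, evict 2, frames {1,3}
7 → fault, evict 1, frames {3,7}
6 → fault, evict 3, frames {7,6}
5 → fault, evict 7, frames {6,5}
1 → fault, evict 6, frames {5,1}
7 → fault, evict 5, frames {1,7}
5 → fault, evict 1, frames {7,5}
7 → hit
5 → hit
3 → fault, evict 7, frames {5,3}
7 → fault, evict 5, frames {3,7}

{3, 7}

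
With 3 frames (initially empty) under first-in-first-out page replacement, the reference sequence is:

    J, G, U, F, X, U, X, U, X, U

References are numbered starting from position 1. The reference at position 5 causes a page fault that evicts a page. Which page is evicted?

G

pos 1: J → fault, frames (J)
pos 2: G → fault, frames (J G)
pos 3: U → fault, frames (J G U)
pos 4: F → fault, evict J, frames (G U F)
pos 5: X → fault, evict G, frames (U F X)
At position 5, page G is evicted.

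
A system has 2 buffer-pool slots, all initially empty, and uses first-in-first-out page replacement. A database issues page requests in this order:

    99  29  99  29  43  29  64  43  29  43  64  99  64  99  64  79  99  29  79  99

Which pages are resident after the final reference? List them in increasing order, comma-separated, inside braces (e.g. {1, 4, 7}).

99 -> fault, frames {99}
29 -> fault, frames {99,29}
99 -> hit
29 -> hit
43 -> fault, evict 99, frames {29,43}
29 -> hit
64 -> fault, evict 29, frames {43,64}
43 -> hit
29 -> fault, evict 43, frames {64,29}
43 -> fault, evict 64, frames {29,43}
64 -> fault, evict 29, frames {43,64}
99 -> fault, evict 43, frames {64,99}
64 -> hit
99 -> hit
64 -> hit
79 -> fault, evict 64, frames {99,79}
99 -> hit
29 -> fault, evict 99, frames {79,29}
79 -> hit
99 -> fault, evict 79, frames {29,99}

{29, 99}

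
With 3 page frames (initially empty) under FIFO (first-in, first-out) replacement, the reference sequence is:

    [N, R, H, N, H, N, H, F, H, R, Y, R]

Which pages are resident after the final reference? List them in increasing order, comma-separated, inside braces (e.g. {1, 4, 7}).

N: miss, frames {N}
R: miss, frames {N,R}
H: miss, frames {N,R,H}
N: hit
H: hit
N: hit
H: hit
F: miss, evict N, frames {R,H,F}
H: hit
R: hit
Y: miss, evict R, frames {H,F,Y}
R: miss, evict H, frames {F,Y,R}

{F, R, Y}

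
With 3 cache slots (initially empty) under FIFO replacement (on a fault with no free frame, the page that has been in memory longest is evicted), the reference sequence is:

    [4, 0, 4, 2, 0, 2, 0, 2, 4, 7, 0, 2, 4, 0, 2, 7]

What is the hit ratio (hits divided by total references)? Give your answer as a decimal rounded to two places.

0.50

4 -> miss, frames {4}
0 -> miss, frames {4,0}
4 -> hit
2 -> miss, frames {4,0,2}
0 -> hit
2 -> hit
0 -> hit
2 -> hit
4 -> hit
7 -> miss, evict 4, frames {0,2,7}
0 -> hit
2 -> hit
4 -> miss, evict 0, frames {2,7,4}
0 -> miss, evict 2, frames {7,4,0}
2 -> miss, evict 7, frames {4,0,2}
7 -> miss, evict 4, frames {0,2,7}
Hits: 8 of 16 references → 8/16 = 0.5000.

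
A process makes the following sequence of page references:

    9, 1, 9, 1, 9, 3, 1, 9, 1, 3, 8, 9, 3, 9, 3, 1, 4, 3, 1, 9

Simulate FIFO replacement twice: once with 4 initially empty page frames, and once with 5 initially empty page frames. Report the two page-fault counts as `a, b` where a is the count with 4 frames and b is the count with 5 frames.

4 frames: F F . . . F . . . . F . . . . . F . . F → 6 faults.
5 frames: F F . . . F . . . . F . . . . . F . . . → 5 faults.
5 < 6: adding a frame reduced faults, as is typical.

6, 5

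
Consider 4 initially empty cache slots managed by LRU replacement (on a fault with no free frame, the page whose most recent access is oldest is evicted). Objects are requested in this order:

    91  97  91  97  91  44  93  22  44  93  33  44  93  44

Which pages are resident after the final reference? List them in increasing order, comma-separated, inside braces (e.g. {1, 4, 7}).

{22, 33, 44, 93}

91 → fault, frames (91)
97 → fault, frames (91 97)
91 → hit
97 → hit
91 → hit
44 → fault, frames (97 91 44)
93 → fault, frames (97 91 44 93)
22 → fault, evict 97, frames (91 44 93 22)
44 → hit
93 → hit
33 → fault, evict 91, frames (22 44 93 33)
44 → hit
93 → hit
44 → hit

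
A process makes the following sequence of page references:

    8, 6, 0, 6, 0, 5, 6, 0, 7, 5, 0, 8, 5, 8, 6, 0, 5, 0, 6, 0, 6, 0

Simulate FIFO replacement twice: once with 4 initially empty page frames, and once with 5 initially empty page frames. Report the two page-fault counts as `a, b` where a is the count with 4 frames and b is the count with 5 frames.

9, 5

4 frames: F F F . . F . . F . . F . . F F F . . . . . → 9 faults.
5 frames: F F F . . F . . F . . . . . . . . . . . . . → 5 faults.
5 < 9: adding a frame reduced faults, as is typical.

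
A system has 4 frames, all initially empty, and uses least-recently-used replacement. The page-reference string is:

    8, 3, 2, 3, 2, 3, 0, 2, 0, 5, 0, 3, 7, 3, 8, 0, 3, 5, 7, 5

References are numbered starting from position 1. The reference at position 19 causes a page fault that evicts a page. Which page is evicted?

pos 1: 8 → miss, frames {8}
pos 2: 3 → miss, frames {8,3}
pos 3: 2 → miss, frames {8,3,2}
pos 4: 3 → hit
pos 5: 2 → hit
pos 6: 3 → hit
pos 7: 0 → miss, frames {8,2,3,0}
pos 8: 2 → hit
pos 9: 0 → hit
pos 10: 5 → miss, evict 8, frames {3,2,0,5}
pos 11: 0 → hit
pos 12: 3 → hit
pos 13: 7 → miss, evict 2, frames {5,0,3,7}
pos 14: 3 → hit
pos 15: 8 → miss, evict 5, frames {0,7,3,8}
pos 16: 0 → hit
pos 17: 3 → hit
pos 18: 5 → miss, evict 7, frames {8,0,3,5}
pos 19: 7 → miss, evict 8, frames {0,3,5,7}
At position 19, page 8 is evicted.

8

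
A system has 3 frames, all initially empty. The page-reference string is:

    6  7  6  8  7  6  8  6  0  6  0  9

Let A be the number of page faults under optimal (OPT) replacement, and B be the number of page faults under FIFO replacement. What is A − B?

Under OPT: F F . F . . . . F . . F → 5 faults.
Under FIFO: F F . F . . . . F F . F → 6 faults.
A − B = 5 − 6 = -1.

-1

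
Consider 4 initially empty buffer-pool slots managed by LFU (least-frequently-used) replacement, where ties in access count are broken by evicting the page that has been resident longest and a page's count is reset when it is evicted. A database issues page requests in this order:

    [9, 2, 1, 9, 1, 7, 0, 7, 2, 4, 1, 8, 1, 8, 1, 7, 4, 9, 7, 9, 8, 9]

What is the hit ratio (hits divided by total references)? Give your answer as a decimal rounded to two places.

0.55

9 -> miss, frames [9]
2 -> miss, frames [9, 2]
1 -> miss, frames [9, 2, 1]
9 -> hit
1 -> hit
7 -> miss, frames [9, 2, 1, 7]
0 -> miss, evict 2, frames [9, 1, 7, 0]
7 -> hit
2 -> miss, evict 0, frames [9, 1, 7, 2]
4 -> miss, evict 2, frames [9, 1, 7, 4]
1 -> hit
8 -> miss, evict 4, frames [9, 1, 7, 8]
1 -> hit
8 -> hit
1 -> hit
7 -> hit
4 -> miss, evict 9, frames [1, 7, 8, 4]
9 -> miss, evict 4, frames [1, 7, 8, 9]
7 -> hit
9 -> hit
8 -> hit
9 -> hit
Hits: 12 of 22 references → 12/22 = 0.5455.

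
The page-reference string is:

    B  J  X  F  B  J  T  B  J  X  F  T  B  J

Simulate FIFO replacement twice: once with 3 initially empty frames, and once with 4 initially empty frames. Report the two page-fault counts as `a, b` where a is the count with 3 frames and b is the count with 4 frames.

11, 12

3 frames: F F F F F F F . . F F . F F → 11 faults.
4 frames: F F F F . . F F F F F F F F → 12 faults.
12 > 11: adding a frame increased faults — Belady's anomaly.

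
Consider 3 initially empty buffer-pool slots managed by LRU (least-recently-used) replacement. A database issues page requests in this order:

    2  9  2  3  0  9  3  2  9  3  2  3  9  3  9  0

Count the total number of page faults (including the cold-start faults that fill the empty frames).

2 → fault, frames (2)
9 → fault, frames (2 9)
2 → hit
3 → fault, frames (9 2 3)
0 → fault, evict 9, frames (2 3 0)
9 → fault, evict 2, frames (3 0 9)
3 → hit
2 → fault, evict 0, frames (9 3 2)
9 → hit
3 → hit
2 → hit
3 → hit
9 → hit
3 → hit
9 → hit
0 → fault, evict 2, frames (3 9 0)
Page faults: 7.

7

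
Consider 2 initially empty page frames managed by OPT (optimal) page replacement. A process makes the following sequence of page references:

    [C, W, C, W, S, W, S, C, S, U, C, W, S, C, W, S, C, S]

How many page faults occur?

C -> miss, frames {C}
W -> miss, frames {C,W}
C -> hit
W -> hit
S -> miss, evict C, frames {W,S}
W -> hit
S -> hit
C -> miss, evict W, frames {S,C}
S -> hit
U -> miss, evict S, frames {C,U}
C -> hit
W -> miss, evict U, frames {C,W}
S -> miss, evict W, frames {C,S}
C -> hit
W -> miss, evict C, frames {S,W}
S -> hit
C -> miss, evict W, frames {S,C}
S -> hit
Page faults: 9.

9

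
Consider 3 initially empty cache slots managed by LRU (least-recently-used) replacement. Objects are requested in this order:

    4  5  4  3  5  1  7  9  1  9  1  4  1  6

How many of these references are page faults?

4: fault, frames {4}
5: fault, frames {4,5}
4: hit
3: fault, frames {5,4,3}
5: hit
1: fault, evict 4, frames {3,5,1}
7: fault, evict 3, frames {5,1,7}
9: fault, evict 5, frames {1,7,9}
1: hit
9: hit
1: hit
4: fault, evict 7, frames {9,1,4}
1: hit
6: fault, evict 9, frames {4,1,6}
Page faults: 8.

8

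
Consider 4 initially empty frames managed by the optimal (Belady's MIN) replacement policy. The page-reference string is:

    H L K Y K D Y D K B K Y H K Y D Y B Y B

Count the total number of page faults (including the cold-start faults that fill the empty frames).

H → fault, frames [H]
L → fault, frames [H, L]
K → fault, frames [H, L, K]
Y → fault, frames [H, L, K, Y]
K → hit
D → fault, evict L, frames [H, K, Y, D]
Y → hit
D → hit
K → hit
B → fault, evict D, frames [H, K, Y, B]
K → hit
Y → hit
H → hit
K → hit
Y → hit
D → fault, evict K, frames [H, Y, B, D]
Y → hit
B → hit
Y → hit
B → hit
Page faults: 7.

7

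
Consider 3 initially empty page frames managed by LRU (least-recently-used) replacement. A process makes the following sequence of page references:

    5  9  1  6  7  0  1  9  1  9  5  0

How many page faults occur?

5: fault, frames (5)
9: fault, frames (5 9)
1: fault, frames (5 9 1)
6: fault, evict 5, frames (9 1 6)
7: fault, evict 9, frames (1 6 7)
0: fault, evict 1, frames (6 7 0)
1: fault, evict 6, frames (7 0 1)
9: fault, evict 7, frames (0 1 9)
1: hit
9: hit
5: fault, evict 0, frames (1 9 5)
0: fault, evict 1, frames (9 5 0)
Page faults: 10.

10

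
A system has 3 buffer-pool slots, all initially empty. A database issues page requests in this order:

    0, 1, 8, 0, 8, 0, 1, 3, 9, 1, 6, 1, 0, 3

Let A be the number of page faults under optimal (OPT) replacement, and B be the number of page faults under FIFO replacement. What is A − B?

-2

Under OPT: F F F . . . . F F . F . . F → 7 faults.
Under FIFO: F F F . . . . F F F F . F F → 9 faults.
A − B = 7 − 9 = -2.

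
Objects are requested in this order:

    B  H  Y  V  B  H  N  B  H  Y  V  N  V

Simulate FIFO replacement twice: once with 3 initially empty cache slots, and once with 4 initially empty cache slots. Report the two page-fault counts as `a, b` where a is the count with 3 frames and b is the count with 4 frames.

3 frames: F F F F F F F . . F F . . → 9 faults.
4 frames: F F F F . . F F F F F F . → 10 faults.
10 > 9: adding a frame increased faults — Belady's anomaly.

9, 10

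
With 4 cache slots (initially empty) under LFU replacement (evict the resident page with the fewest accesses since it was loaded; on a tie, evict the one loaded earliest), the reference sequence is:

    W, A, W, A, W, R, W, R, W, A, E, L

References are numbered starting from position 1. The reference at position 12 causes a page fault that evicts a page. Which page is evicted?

E

pos 1: W → fault, frames {W}
pos 2: A → fault, frames {W,A}
pos 3: W → hit
pos 4: A → hit
pos 5: W → hit
pos 6: R → fault, frames {W,A,R}
pos 7: W → hit
pos 8: R → hit
pos 9: W → hit
pos 10: A → hit
pos 11: E → fault, frames {W,A,R,E}
pos 12: L → fault, evict E, frames {W,A,R,L}
At position 12, page E is evicted.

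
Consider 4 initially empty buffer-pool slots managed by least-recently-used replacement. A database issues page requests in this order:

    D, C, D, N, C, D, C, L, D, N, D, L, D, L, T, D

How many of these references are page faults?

5

D -> fault, frames (D)
C -> fault, frames (D C)
D -> hit
N -> fault, frames (C D N)
C -> hit
D -> hit
C -> hit
L -> fault, frames (N D C L)
D -> hit
N -> hit
D -> hit
L -> hit
D -> hit
L -> hit
T -> fault, evict C, frames (N D L T)
D -> hit
Page faults: 5.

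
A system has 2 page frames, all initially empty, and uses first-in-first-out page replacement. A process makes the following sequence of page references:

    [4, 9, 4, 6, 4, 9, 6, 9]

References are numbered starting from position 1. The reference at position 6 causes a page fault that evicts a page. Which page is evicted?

pos 1: 4: fault, frames (4)
pos 2: 9: fault, frames (4 9)
pos 3: 4: hit
pos 4: 6: fault, evict 4, frames (9 6)
pos 5: 4: fault, evict 9, frames (6 4)
pos 6: 9: fault, evict 6, frames (4 9)
At position 6, page 6 is evicted.

6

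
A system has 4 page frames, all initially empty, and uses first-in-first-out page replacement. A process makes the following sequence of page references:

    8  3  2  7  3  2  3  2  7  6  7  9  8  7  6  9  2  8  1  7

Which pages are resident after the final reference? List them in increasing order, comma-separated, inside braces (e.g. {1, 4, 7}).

8: miss, frames {8}
3: miss, frames {8,3}
2: miss, frames {8,3,2}
7: miss, frames {8,3,2,7}
3: hit
2: hit
3: hit
2: hit
7: hit
6: miss, evict 8, frames {3,2,7,6}
7: hit
9: miss, evict 3, frames {2,7,6,9}
8: miss, evict 2, frames {7,6,9,8}
7: hit
6: hit
9: hit
2: miss, evict 7, frames {6,9,8,2}
8: hit
1: miss, evict 6, frames {9,8,2,1}
7: miss, evict 9, frames {8,2,1,7}

{1, 2, 7, 8}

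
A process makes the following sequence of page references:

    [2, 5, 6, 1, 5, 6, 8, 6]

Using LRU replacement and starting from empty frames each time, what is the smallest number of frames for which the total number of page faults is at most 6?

3

f=1: 8 faults
f=2: 7 faults
f=3: 5 faults
f=4: 5 faults
f=5: 5 faults
Smallest f with faults ≤ 6 is 3.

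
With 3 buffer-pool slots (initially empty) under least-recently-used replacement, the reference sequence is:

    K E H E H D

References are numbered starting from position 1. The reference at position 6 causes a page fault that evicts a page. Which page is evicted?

pos 1: K -> fault, frames (K)
pos 2: E -> fault, frames (K E)
pos 3: H -> fault, frames (K E H)
pos 4: E -> hit
pos 5: H -> hit
pos 6: D -> fault, evict K, frames (E H D)
At position 6, page K is evicted.

K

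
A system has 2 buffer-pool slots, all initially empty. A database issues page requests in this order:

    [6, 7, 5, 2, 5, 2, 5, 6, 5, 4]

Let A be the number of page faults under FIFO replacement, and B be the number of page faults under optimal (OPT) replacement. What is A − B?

1

Under FIFO: F F F F . . . F F F → 7 faults.
Under OPT: F F F F . . . F . F → 6 faults.
A − B = 7 − 6 = 1.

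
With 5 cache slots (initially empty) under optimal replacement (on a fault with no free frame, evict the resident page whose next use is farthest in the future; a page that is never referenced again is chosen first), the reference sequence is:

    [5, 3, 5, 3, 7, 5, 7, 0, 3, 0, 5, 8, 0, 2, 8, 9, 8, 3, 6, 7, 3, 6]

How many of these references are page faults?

8

5 -> fault, frames {5}
3 -> fault, frames {5,3}
5 -> hit
3 -> hit
7 -> fault, frames {5,3,7}
5 -> hit
7 -> hit
0 -> fault, frames {5,3,7,0}
3 -> hit
0 -> hit
5 -> hit
8 -> fault, frames {5,3,7,0,8}
0 -> hit
2 -> fault, evict 0, frames {5,3,7,8,2}
8 -> hit
9 -> fault, evict 2, frames {5,3,7,8,9}
8 -> hit
3 -> hit
6 -> fault, evict 9, frames {5,3,7,8,6}
7 -> hit
3 -> hit
6 -> hit
Page faults: 8.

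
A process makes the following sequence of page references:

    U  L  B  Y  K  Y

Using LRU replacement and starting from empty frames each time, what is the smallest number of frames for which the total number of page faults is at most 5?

2

f=1: 6 faults
f=2: 5 faults
f=3: 5 faults
f=4: 5 faults
f=5: 5 faults
Smallest f with faults ≤ 5 is 2.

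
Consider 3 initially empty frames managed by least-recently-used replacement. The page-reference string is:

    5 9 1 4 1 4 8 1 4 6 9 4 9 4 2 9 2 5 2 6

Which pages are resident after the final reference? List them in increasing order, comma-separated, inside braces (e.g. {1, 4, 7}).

{2, 5, 6}

5 → fault, frames (5)
9 → fault, frames (5 9)
1 → fault, frames (5 9 1)
4 → fault, evict 5, frames (9 1 4)
1 → hit
4 → hit
8 → fault, evict 9, frames (1 4 8)
1 → hit
4 → hit
6 → fault, evict 8, frames (1 4 6)
9 → fault, evict 1, frames (4 6 9)
4 → hit
9 → hit
4 → hit
2 → fault, evict 6, frames (9 4 2)
9 → hit
2 → hit
5 → fault, evict 4, frames (9 2 5)
2 → hit
6 → fault, evict 9, frames (5 2 6)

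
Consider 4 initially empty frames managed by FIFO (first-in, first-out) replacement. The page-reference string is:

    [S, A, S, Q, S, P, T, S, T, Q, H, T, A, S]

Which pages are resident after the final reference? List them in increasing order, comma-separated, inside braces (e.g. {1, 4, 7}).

{A, H, S, T}

S: fault, frames [S]
A: fault, frames [S, A]
S: hit
Q: fault, frames [S, A, Q]
S: hit
P: fault, frames [S, A, Q, P]
T: fault, evict S, frames [A, Q, P, T]
S: fault, evict A, frames [Q, P, T, S]
T: hit
Q: hit
H: fault, evict Q, frames [P, T, S, H]
T: hit
A: fault, evict P, frames [T, S, H, A]
S: hit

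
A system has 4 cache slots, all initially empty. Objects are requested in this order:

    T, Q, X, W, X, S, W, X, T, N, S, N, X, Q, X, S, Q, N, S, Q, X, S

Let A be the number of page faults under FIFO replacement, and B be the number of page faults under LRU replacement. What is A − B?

1

Under FIFO: F F F F . F . . F F . . F F . F . . . . . . → 10 faults.
Under LRU: F F F F . F . . F F F . . F . . . . . . . . → 9 faults.
A − B = 10 − 9 = 1.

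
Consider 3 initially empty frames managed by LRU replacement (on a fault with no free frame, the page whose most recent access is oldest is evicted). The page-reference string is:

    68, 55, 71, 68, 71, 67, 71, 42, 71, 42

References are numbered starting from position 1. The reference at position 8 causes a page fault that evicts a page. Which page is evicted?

pos 1: 68: fault, frames {68}
pos 2: 55: fault, frames {68,55}
pos 3: 71: fault, frames {68,55,71}
pos 4: 68: hit
pos 5: 71: hit
pos 6: 67: fault, evict 55, frames {68,71,67}
pos 7: 71: hit
pos 8: 42: fault, evict 68, frames {67,71,42}
At position 8, page 68 is evicted.

68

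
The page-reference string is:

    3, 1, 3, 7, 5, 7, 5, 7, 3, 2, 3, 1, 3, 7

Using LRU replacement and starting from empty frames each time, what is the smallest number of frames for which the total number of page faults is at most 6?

4

f=1: 14 faults
f=2: 8 faults
f=3: 7 faults
f=4: 6 faults
f=5: 5 faults
Smallest f with faults ≤ 6 is 4.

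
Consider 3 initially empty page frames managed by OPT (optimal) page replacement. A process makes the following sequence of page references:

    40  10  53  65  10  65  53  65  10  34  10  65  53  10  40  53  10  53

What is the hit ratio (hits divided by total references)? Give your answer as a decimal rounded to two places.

0.61

40 -> miss, frames (40)
10 -> miss, frames (40 10)
53 -> miss, frames (40 10 53)
65 -> miss, evict 40, frames (10 53 65)
10 -> hit
65 -> hit
53 -> hit
65 -> hit
10 -> hit
34 -> miss, evict 53, frames (10 65 34)
10 -> hit
65 -> hit
53 -> miss, evict 34, frames (10 65 53)
10 -> hit
40 -> miss, evict 65, frames (10 53 40)
53 -> hit
10 -> hit
53 -> hit
Hits: 11 of 18 references → 11/18 = 0.6111.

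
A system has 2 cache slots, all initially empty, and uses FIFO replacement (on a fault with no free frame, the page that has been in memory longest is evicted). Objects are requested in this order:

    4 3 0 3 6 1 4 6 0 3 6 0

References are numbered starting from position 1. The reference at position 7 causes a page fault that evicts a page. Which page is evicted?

pos 1: 4 -> miss, frames [4]
pos 2: 3 -> miss, frames [4, 3]
pos 3: 0 -> miss, evict 4, frames [3, 0]
pos 4: 3 -> hit
pos 5: 6 -> miss, evict 3, frames [0, 6]
pos 6: 1 -> miss, evict 0, frames [6, 1]
pos 7: 4 -> miss, evict 6, frames [1, 4]
At position 7, page 6 is evicted.

6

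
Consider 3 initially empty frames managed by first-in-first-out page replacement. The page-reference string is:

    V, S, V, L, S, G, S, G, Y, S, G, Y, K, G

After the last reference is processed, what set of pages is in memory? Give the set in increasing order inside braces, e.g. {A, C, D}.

V: fault, frames (V)
S: fault, frames (V S)
V: hit
L: fault, frames (V S L)
S: hit
G: fault, evict V, frames (S L G)
S: hit
G: hit
Y: fault, evict S, frames (L G Y)
S: fault, evict L, frames (G Y S)
G: hit
Y: hit
K: fault, evict G, frames (Y S K)
G: fault, evict Y, frames (S K G)

{G, K, S}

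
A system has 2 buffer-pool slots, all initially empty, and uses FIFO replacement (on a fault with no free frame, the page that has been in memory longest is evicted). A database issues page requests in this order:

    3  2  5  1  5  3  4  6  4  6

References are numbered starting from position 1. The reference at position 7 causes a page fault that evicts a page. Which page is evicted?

1

pos 1: 3: fault, frames (3)
pos 2: 2: fault, frames (3 2)
pos 3: 5: fault, evict 3, frames (2 5)
pos 4: 1: fault, evict 2, frames (5 1)
pos 5: 5: hit
pos 6: 3: fault, evict 5, frames (1 3)
pos 7: 4: fault, evict 1, frames (3 4)
At position 7, page 1 is evicted.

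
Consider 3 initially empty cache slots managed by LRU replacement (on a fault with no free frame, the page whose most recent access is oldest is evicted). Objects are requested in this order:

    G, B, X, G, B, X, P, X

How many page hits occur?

4

G -> miss, frames {G}
B -> miss, frames {G,B}
X -> miss, frames {G,B,X}
G -> hit
B -> hit
X -> hit
P -> miss, evict G, frames {B,X,P}
X -> hit
Hits: 4.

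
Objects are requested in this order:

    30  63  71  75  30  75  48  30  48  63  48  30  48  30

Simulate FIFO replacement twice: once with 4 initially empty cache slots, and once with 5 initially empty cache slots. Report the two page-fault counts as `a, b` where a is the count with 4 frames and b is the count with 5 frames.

7, 5

4 frames: F F F F . . F F . F . . . . → 7 faults.
5 frames: F F F F . . F . . . . . . . → 5 faults.
5 < 7: adding a frame reduced faults, as is typical.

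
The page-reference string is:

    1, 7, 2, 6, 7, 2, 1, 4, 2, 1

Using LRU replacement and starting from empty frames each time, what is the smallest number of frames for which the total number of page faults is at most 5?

4

f=1: 10 faults
f=2: 10 faults
f=3: 6 faults
f=4: 5 faults
f=5: 5 faults
Smallest f with faults ≤ 5 is 4.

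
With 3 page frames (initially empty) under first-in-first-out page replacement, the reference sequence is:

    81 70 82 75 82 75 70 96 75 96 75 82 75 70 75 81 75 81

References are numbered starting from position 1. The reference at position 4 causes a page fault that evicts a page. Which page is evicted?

pos 1: 81 → miss, frames [81]
pos 2: 70 → miss, frames [81, 70]
pos 3: 82 → miss, frames [81, 70, 82]
pos 4: 75 → miss, evict 81, frames [70, 82, 75]
At position 4, page 81 is evicted.

81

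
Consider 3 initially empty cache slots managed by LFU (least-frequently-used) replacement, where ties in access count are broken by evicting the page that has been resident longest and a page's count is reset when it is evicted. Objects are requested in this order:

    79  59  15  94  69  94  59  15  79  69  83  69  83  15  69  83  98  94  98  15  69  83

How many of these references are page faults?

15

79 → miss, frames {79}
59 → miss, frames {79,59}
15 → miss, frames {79,59,15}
94 → miss, evict 79, frames {59,15,94}
69 → miss, evict 59, frames {15,94,69}
94 → hit
59 → miss, evict 15, frames {94,69,59}
15 → miss, evict 69, frames {94,59,15}
79 → miss, evict 59, frames {94,15,79}
69 → miss, evict 15, frames {94,79,69}
83 → miss, evict 79, frames {94,69,83}
69 → hit
83 → hit
15 → miss, evict 94, frames {69,83,15}
69 → hit
83 → hit
98 → miss, evict 15, frames {69,83,98}
94 → miss, evict 98, frames {69,83,94}
98 → miss, evict 94, frames {69,83,98}
15 → miss, evict 98, frames {69,83,15}
69 → hit
83 → hit
Page faults: 15.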